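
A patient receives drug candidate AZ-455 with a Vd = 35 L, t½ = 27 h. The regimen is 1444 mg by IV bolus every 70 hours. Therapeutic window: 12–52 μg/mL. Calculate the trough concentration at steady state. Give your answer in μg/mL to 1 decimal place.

8.2 μg/mL

τ/t½ = 70/27 ≈ 2.5926, so fraction remaining f = (1/2)^(70/27) ≈ 0.1658.
At steady state, accumulation factor R = 1/(1 − e^(−kτ)) ≈ 1.1988.
Single-dose peak C₀ = D/Vd = 1444/35 ≈ 41.257 μg/mL.
Steady-state peak Cmax,ss = C₀·R ≈ 41.257 × 1.1988 ≈ 49.459 μg/mL.
Steady-state trough Cmin,ss = Cmax,ss·f ≈ 49.459 × 0.1658 ≈ 8.200 μg/mL.
Trough 8.2 μg/mL vs MEC 12 μg/mL: subtherapeutic.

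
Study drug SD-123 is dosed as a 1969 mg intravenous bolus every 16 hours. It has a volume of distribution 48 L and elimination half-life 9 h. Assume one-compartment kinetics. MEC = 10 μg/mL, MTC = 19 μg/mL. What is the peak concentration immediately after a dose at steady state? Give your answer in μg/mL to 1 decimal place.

τ/t½ = 16/9 ≈ 1.7778, so fraction remaining f = (1/2)^(16/9) ≈ 0.2916.
Accumulation ratio R = 1/(1 − f) ≈ 1/0.7084 ≈ 1.4116.
Single-dose peak C₀ = D/Vd = 1969/48 ≈ 41.021 μg/mL.
Steady-state peak Cmax,ss = C₀·R ≈ 41.021 × 1.4116 ≈ 57.905 μg/mL.
Peak 57.9 μg/mL vs MTC 19 μg/mL: exceeds toxic threshold.

57.9 μg/mL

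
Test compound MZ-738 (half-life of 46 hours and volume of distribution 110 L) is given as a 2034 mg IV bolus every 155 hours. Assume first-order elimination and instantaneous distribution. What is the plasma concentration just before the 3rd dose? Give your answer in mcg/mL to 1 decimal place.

f = (1/2)^(τ/t½) = (1/2)^(155/46) ≈ 0.0968.
C₀ = D/Vd = 2034/110 ≈ 18.491 mcg/mL.
Before the 3rd dose, 2 doses have been given. Superposition: Cmin = C₀·(f + f²).
≈ 18.491 × (0.0968 + 0.0094) ≈ 18.491 × 0.1062 ≈ 1.964 mcg/mL.

2.0 mcg/mL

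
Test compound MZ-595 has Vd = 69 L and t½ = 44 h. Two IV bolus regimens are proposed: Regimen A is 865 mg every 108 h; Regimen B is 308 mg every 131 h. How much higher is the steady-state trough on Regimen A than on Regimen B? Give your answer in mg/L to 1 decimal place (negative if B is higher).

2.1 mg/L

Regimen A: f = (1/2)^(108/44) ≈ 0.1824; Cmin,ss = (865/69)·f/(1−f) ≈ 2.797 mg/L.
Regimen B: f = (1/2)^(131/44) ≈ 0.1270; Cmin,ss = (308/69)·f/(1−f) ≈ 0.649 mg/L.
Difference ≈ 2.797 − 0.649 ≈ 2.148 mg/L.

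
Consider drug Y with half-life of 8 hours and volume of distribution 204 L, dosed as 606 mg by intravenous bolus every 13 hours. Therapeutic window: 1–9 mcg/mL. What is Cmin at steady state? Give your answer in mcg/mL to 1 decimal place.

Over one 13-h interval, 13/8 ≈ 1.625 half-lives elapse, leaving f ≈ 0.3242 of each dose.
Single-dose peak C₀ = D/Vd = 606/204 ≈ 2.971 mcg/mL.
Steady-state trough Cmin,ss = C₀·f/(1−f) ≈ 2.971 × 0.3242/0.6758 ≈ 1.425 mcg/mL.
Trough 1.4 mcg/mL vs MEC 1 mcg/mL: adequate.

1.4 mcg/mL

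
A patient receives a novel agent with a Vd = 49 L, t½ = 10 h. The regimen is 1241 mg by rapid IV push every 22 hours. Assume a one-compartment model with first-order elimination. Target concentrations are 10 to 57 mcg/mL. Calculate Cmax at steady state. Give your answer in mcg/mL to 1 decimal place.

τ/t½ = 22/10 ≈ 2.2, so fraction remaining f = (1/2)^(22/10) ≈ 0.2176.
Accumulation ratio R = 1/(1 − f) ≈ 1/0.7824 ≈ 1.2781.
Single-dose peak C₀ = D/Vd = 1241/49 ≈ 25.327 mcg/mL.
Steady-state peak Cmax,ss = C₀·R ≈ 25.327 × 1.2781 ≈ 32.370 mcg/mL.
Peak 32.4 mcg/mL vs MTC 57 mcg/mL: below toxic threshold.

32.4 mcg/mL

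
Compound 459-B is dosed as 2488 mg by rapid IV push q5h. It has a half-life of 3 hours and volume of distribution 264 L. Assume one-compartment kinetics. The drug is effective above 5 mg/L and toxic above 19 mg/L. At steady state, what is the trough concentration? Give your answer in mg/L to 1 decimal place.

k = ln2/t½ = ln2/3 ≈ 0.231049 h⁻¹; fraction remaining f = e^(−kτ) = e^(−0.231049×5) ≈ 0.3150.
At steady state, accumulation factor R = 1/(1 − e^(−kτ)) ≈ 1.4599.
Single-dose peak C₀ = D/Vd = 2488/264 ≈ 9.424 mg/L.
Cmax,ss = C₀/(1 − f) ≈ 9.424/0.6850 ≈ 13.758 mg/L.
Steady-state trough Cmin,ss = Cmax,ss·f ≈ 13.758 × 0.3150 ≈ 4.334 mg/L.
Trough 4.3 mg/L vs MEC 5 mg/L: subtherapeutic.

4.3 mg/L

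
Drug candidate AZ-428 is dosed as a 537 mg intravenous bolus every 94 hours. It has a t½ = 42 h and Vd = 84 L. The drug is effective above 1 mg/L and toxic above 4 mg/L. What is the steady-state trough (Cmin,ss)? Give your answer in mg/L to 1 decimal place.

1.7 mg/L

τ/t½ = 94/42 ≈ 2.2381, so fraction remaining f = (1/2)^(94/42) ≈ 0.2120.
Single-dose peak C₀ = D/Vd = 537/84 ≈ 6.393 mg/L.
Steady-state trough Cmin,ss = C₀·f/(1−f) ≈ 6.393 × 0.2120/0.7880 ≈ 1.720 mg/L.
Trough 1.7 mg/L vs MEC 1 mg/L: adequate.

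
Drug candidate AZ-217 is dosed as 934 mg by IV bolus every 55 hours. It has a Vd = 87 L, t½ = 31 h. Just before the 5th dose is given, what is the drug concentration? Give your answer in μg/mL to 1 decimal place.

4.4 μg/mL

f = (1/2)^(τ/t½) = (1/2)^(55/31) ≈ 0.2924.
C₀ = D/Vd = 934/87 ≈ 10.736 μg/mL.
Before the 5th dose, 4 doses have been given. Superposition: Cmin = C₀·(f + f² + … + f^4).
≈ 10.736 × (0.2924 + 0.0855 + 0.0250 + 0.0073) ≈ 10.736 × 0.4102 ≈ 4.404 μg/mL.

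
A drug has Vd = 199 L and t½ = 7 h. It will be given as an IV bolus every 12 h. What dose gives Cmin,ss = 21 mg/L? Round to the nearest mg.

9534 mg

τ/t½ = 12/7 ≈ 1.7143, so f = (1/2)^(12/7) ≈ 0.304753.
Cmin,ss = (D/Vd)·f/(1−f), so D = Cmin,ss·Vd·(1−f)/f.
D = 21 × 199 × (1−f)/f ≈ 21 × 199 × 2.28135 ≈ 9533.76 mg.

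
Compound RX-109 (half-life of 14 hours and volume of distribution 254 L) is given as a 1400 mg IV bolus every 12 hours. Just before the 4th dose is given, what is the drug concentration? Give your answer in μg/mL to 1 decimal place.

f = (1/2)^(τ/t½) = (1/2)^(12/14) ≈ 0.5520.
C₀ = D/Vd = 1400/254 ≈ 5.512 μg/mL.
Before the 4th dose, 3 doses have been given. Superposition: Cmin = C₀·(f + f² + … + f^3).
≈ 5.512 × (0.5520 + 0.3047 + 0.1682) ≈ 5.512 × 1.0249 ≈ 5.649 μg/mL.

5.6 μg/mL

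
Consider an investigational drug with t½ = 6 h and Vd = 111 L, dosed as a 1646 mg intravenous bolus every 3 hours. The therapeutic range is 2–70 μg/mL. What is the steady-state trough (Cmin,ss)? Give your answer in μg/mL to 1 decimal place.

35.8 μg/mL

τ/t½ = 3/6 ≈ 0.5, so fraction remaining f = (1/2)^(3/6) ≈ 0.7071.
Accumulation ratio R = 1/(1 − f) ≈ 1/0.2929 ≈ 3.4141.
Each bolus raises the concentration by D/Vd = 1646/111 ≈ 14.829 μg/mL.
Steady-state peak Cmax,ss = C₀·R ≈ 14.829 × 3.4141 ≈ 50.628 μg/mL.
Steady-state trough Cmin,ss = Cmax,ss·f ≈ 50.628 × 0.7071 ≈ 35.799 μg/mL.
Trough 35.8 μg/mL vs MEC 2 μg/mL: adequate.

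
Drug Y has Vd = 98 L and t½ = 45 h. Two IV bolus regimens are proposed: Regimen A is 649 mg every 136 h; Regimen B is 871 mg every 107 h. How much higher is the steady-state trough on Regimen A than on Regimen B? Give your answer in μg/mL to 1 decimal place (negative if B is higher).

Regimen A: f = (1/2)^(136/45) ≈ 0.1231; Cmin,ss = (649/98)·f/(1−f) ≈ 0.930 μg/mL.
Regimen B: f = (1/2)^(107/45) ≈ 0.1924; Cmin,ss = (871/98)·f/(1−f) ≈ 2.117 μg/mL.
Difference ≈ 0.930 − 2.117 ≈ -1.187 μg/mL.

-1.2 μg/mL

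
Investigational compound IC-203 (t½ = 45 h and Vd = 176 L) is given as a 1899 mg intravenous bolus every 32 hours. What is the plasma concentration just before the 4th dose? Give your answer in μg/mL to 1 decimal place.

f = (1/2)^(τ/t½) = (1/2)^(32/45) ≈ 0.6108.
C₀ = D/Vd = 1899/176 ≈ 10.790 μg/mL.
Before the 4th dose, 3 doses have been given. Superposition: Cmin = C₀·(f + f² + … + f^3).
≈ 10.790 × (0.6108 + 0.3731 + 0.2279) ≈ 10.790 × 1.2118 ≈ 13.075 μg/mL.

13.1 μg/mL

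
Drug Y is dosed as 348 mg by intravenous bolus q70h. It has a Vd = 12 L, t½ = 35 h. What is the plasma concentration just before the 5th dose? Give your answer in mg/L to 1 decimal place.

f = (1/2)^(τ/t½) = (1/2)^(70/35) ≈ 0.2500.
C₀ = D/Vd = 348/12 ≈ 29.000 mg/L.
Before the 5th dose, 4 doses have been given. Superposition: Cmin = C₀·(f + f² + … + f^4).
≈ 29.000 × (0.2500 + 0.0625 + 0.0156 + 0.0039) ≈ 29.000 × 0.3320 ≈ 9.628 mg/L.

9.6 mg/L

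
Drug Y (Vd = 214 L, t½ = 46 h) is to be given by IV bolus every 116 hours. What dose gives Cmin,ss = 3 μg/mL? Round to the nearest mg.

τ/t½ = 116/46 ≈ 2.5217, so f = (1/2)^(116/46) ≈ 0.174133.
Cmin,ss = (D/Vd)·f/(1−f), so D = Cmin,ss·Vd·(1−f)/f.
D = 3 × 214 × (1−f)/f ≈ 3 × 214 × 4.74274 ≈ 3044.84 mg.

3045 mg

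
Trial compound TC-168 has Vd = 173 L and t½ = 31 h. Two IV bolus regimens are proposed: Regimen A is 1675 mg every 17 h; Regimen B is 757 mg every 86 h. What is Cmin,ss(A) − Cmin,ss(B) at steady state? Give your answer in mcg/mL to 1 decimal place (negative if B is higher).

Regimen A: f = (1/2)^(17/31) ≈ 0.6838; Cmin,ss = (1675/173)·f/(1−f) ≈ 20.938 mcg/mL.
Regimen B: f = (1/2)^(86/31) ≈ 0.1462; Cmin,ss = (757/173)·f/(1−f) ≈ 0.749 mcg/mL.
Difference ≈ 20.938 − 0.749 ≈ 20.189 mcg/mL.

20.2 mcg/mL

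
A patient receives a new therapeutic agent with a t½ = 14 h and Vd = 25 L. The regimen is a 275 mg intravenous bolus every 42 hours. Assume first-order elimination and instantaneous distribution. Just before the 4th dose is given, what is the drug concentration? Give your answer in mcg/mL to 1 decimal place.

1.6 mcg/mL

f = (1/2)^(τ/t½) = (1/2)^(42/14) ≈ 0.1250.
C₀ = D/Vd = 275/25 ≈ 11.000 mcg/mL.
Before the 4th dose, 3 doses have been given. Superposition: Cmin = C₀·(f + f² + … + f^3).
≈ 11.000 × (0.1250 + 0.0156 + 0.0020) ≈ 11.000 × 0.1426 ≈ 1.569 mcg/mL.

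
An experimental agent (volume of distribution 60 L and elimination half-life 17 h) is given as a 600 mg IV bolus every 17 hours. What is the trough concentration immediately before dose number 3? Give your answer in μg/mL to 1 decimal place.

7.5 μg/mL

f = (1/2)^(τ/t½) = (1/2)^(17/17) ≈ 0.5000.
C₀ = D/Vd = 600/60 ≈ 10.000 μg/mL.
Before the 3rd dose, 2 doses have been given. Superposition: Cmin = C₀·(f + f²).
≈ 10.000 × (0.5000 + 0.2500) ≈ 10.000 × 0.7500 ≈ 7.500 μg/mL.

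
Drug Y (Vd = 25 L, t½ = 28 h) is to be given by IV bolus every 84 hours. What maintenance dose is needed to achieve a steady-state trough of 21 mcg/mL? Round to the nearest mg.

τ/t½ = 84/28 ≈ 3, so f = (1/2)^(84/28) ≈ 0.125000.
Cmin,ss = (D/Vd)·f/(1−f), so D = Cmin,ss·Vd·(1−f)/f.
D = 21 × 25 × (1−f)/f ≈ 21 × 25 × 7.00000 ≈ 3675.00 mg.

3675 mg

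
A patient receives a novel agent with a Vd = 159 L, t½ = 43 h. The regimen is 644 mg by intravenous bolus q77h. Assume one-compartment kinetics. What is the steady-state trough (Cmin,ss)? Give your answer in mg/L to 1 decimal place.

Over one 77-h interval, 77/43 ≈ 1.7907 half-lives elapse, leaving f ≈ 0.2890 of each dose.
Each bolus raises the concentration by D/Vd = 644/159 ≈ 4.050 mg/L.
Steady-state trough Cmin,ss = C₀·f/(1−f) ≈ 4.050 × 0.2890/0.7110 ≈ 1.646 mg/L.

1.6 mg/L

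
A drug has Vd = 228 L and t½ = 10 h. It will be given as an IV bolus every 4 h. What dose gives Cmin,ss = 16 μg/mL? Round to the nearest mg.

1166 mg

τ/t½ = 4/10 ≈ 0.4, so f = (1/2)^(4/10) ≈ 0.757858.
Cmin,ss = (D/Vd)·f/(1−f), so D = Cmin,ss·Vd·(1−f)/f.
D = 16 × 228 × (1−f)/f ≈ 16 × 228 × 0.31951 ≈ 1165.57 mg.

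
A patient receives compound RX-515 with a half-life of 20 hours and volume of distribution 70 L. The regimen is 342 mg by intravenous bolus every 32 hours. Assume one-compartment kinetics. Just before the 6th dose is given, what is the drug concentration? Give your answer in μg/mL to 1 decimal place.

2.4 μg/mL

f = (1/2)^(τ/t½) = (1/2)^(32/20) ≈ 0.3299.
C₀ = D/Vd = 342/70 ≈ 4.886 μg/mL.
Before the 6th dose, 5 doses have been given. Superposition: Cmin = C₀·(f + f² + … + f^5).
≈ 4.886 × (0.3299 + 0.1088 + 0.0359 + 0.0118 + 0.0039) ≈ 4.886 × 0.4903 ≈ 2.396 μg/mL.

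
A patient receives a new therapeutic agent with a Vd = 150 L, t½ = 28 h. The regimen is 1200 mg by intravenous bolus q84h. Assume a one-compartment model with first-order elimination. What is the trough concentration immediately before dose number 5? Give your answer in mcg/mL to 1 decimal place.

1.1 mcg/mL

f = (1/2)^(τ/t½) = (1/2)^(84/28) ≈ 0.1250.
C₀ = D/Vd = 1200/150 ≈ 8.000 mcg/mL.
Before the 5th dose, 4 doses have been given. Superposition: Cmin = C₀·(f + f² + … + f^4).
≈ 8.000 × (0.1250 + 0.0156 + 0.0020 + 0.0002) ≈ 8.000 × 0.1428 ≈ 1.142 mcg/mL.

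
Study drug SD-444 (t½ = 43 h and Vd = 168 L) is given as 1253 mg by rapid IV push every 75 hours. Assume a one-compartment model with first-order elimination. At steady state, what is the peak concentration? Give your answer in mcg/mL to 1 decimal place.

τ/t½ = 75/43 ≈ 1.7442, so fraction remaining f = (1/2)^(75/43) ≈ 0.2985.
Accumulation ratio R = 1/(1 − f) ≈ 1/0.7015 ≈ 1.4255.
Single-dose peak C₀ = D/Vd = 1253/168 ≈ 7.458 mcg/mL.
Steady-state peak Cmax,ss = C₀·R ≈ 7.458 × 1.4255 ≈ 10.631 mcg/mL.

10.6 mcg/mL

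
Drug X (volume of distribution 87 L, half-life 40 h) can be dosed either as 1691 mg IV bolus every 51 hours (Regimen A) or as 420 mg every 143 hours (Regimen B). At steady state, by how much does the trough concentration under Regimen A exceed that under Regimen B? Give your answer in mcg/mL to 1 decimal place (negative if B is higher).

13.2 mcg/mL

Regimen A: f = (1/2)^(51/40) ≈ 0.4132; Cmin,ss = (1691/87)·f/(1−f) ≈ 13.687 mcg/mL.
Regimen B: f = (1/2)^(143/40) ≈ 0.0839; Cmin,ss = (420/87)·f/(1−f) ≈ 0.442 mcg/mL.
Difference ≈ 13.687 − 0.442 ≈ 13.245 mcg/mL.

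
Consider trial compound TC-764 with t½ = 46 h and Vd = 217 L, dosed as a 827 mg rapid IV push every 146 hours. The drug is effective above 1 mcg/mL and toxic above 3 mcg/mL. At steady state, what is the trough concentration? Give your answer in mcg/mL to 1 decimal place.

Over one 146-h interval, 146/46 ≈ 3.1739 half-lives elapse, leaving f ≈ 0.1108 of each dose.
Single-dose peak C₀ = D/Vd = 827/217 ≈ 3.811 mcg/mL.
Steady-state trough Cmin,ss = C₀·f/(1−f) ≈ 3.811 × 0.1108/0.8892 ≈ 0.475 mcg/mL.
Trough 0.5 mcg/mL vs MEC 1 mcg/mL: subtherapeutic.

0.5 mcg/mL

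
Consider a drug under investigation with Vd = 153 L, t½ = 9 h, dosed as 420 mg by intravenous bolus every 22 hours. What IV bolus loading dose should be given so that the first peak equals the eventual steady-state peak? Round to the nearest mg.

515 mg

f = (1/2)^(22/9) ≈ 0.183717; accumulation ratio R = 1/(1−f) ≈ 1.22507.
Loading dose to hit Cmax,ss on first dose: D_load = D_maint·R ≈ 420 × 1.22507 ≈ 514.53 mg.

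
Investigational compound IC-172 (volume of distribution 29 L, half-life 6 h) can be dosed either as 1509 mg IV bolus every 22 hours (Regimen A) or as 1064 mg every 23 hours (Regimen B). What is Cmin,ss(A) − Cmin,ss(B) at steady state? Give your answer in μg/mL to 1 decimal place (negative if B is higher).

Regimen A: f = (1/2)^(22/6) ≈ 0.0787; Cmin,ss = (1509/29)·f/(1−f) ≈ 4.445 μg/mL.
Regimen B: f = (1/2)^(23/6) ≈ 0.0702; Cmin,ss = (1064/29)·f/(1−f) ≈ 2.770 μg/mL.
Difference ≈ 4.445 − 2.770 ≈ 1.675 μg/mL.

1.7 μg/mL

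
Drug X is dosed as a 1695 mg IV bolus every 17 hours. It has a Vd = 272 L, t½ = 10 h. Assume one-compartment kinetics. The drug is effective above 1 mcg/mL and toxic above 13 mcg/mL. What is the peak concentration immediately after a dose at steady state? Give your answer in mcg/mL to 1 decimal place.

9.0 mcg/mL

k = ln2/t½ = ln2/10 ≈ 0.069315 h⁻¹; fraction remaining f = e^(−kτ) = e^(−0.069315×17) ≈ 0.3078.
Accumulation ratio R = 1/(1 − f) ≈ 1/0.6922 ≈ 1.4447.
Single-dose peak C₀ = D/Vd = 1695/272 ≈ 6.232 mcg/mL.
Steady-state peak Cmax,ss = C₀·R ≈ 6.232 × 1.4447 ≈ 9.003 mcg/mL.
Peak 9.0 mcg/mL vs MTC 13 mcg/mL: below toxic threshold.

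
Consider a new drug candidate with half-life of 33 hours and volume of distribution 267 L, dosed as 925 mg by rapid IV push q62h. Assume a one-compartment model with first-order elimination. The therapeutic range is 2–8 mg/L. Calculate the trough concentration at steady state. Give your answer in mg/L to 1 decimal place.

1.3 mg/L

Over one 62-h interval, 62/33 ≈ 1.8788 half-lives elapse, leaving f ≈ 0.2719 of each dose.
At steady state, accumulation factor R = 1/(1 − e^(−kτ)) ≈ 1.3734.
Single-dose peak C₀ = D/Vd = 925/267 ≈ 3.464 mg/L.
Cmax,ss = C₀/(1 − f) ≈ 3.464/0.7281 ≈ 4.758 mg/L.
Steady-state trough Cmin,ss = Cmax,ss·f ≈ 4.758 × 0.2719 ≈ 1.294 mg/L.
Trough 1.3 mg/L vs MEC 2 mg/L: subtherapeutic.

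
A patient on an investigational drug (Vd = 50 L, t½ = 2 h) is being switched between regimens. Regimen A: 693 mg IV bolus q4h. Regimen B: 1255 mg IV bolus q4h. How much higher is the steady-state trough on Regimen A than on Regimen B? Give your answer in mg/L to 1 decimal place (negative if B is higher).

Regimen A: f = (1/2)^(4/2) ≈ 0.2500; Cmin,ss = (693/50)·f/(1−f) ≈ 4.620 mg/L.
Regimen B: f = (1/2)^(4/2) ≈ 0.2500; Cmin,ss = (1255/50)·f/(1−f) ≈ 8.367 mg/L.
Difference ≈ 4.620 − 8.367 ≈ -3.747 mg/L.

-3.7 mg/L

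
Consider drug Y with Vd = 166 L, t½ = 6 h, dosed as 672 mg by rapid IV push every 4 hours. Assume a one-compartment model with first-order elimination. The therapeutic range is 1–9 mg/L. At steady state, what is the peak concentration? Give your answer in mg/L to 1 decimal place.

Over one 4-h interval, 4/6 ≈ 0.66667 half-lives elapse, leaving f ≈ 0.6300 of each dose.
At steady state, accumulation factor R = 1/(1 − e^(−kτ)) ≈ 2.7027.
Single-dose peak C₀ = D/Vd = 672/166 ≈ 4.048 mg/L.
Cmax,ss = C₀/(1 − f) ≈ 4.048/0.3700 ≈ 10.941 mg/L.
Peak 10.9 mg/L vs MTC 9 mg/L: exceeds toxic threshold.

10.9 mg/L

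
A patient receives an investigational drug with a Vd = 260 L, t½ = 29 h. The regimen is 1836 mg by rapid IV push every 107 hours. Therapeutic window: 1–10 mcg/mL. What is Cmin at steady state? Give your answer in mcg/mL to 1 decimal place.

0.6 mcg/mL

k = ln2/t½ = ln2/29 ≈ 0.023902 h⁻¹; fraction remaining f = e^(−kτ) = e^(−0.023902×107) ≈ 0.0775.
At steady state, accumulation factor R = 1/(1 − e^(−kτ)) ≈ 1.0840.
Each bolus raises the concentration by D/Vd = 1836/260 ≈ 7.062 mcg/mL.
Cmax,ss = C₀/(1 − f) ≈ 7.062/0.9225 ≈ 7.655 mcg/mL.
One interval later, Cmin,ss = Cmax,ss·e^(−kτ) ≈ 7.655 × 0.0775 ≈ 0.593 mcg/mL.
Trough 0.6 mcg/mL vs MEC 1 mcg/mL: subtherapeutic.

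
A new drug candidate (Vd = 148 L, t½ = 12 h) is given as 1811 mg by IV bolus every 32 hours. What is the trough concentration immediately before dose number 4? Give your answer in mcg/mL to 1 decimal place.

2.3 mcg/mL

f = (1/2)^(τ/t½) = (1/2)^(32/12) ≈ 0.1575.
C₀ = D/Vd = 1811/148 ≈ 12.236 mcg/mL.
Before the 4th dose, 3 doses have been given. Superposition: Cmin = C₀·(f + f² + … + f^3).
≈ 12.236 × (0.1575 + 0.0248 + 0.0039) ≈ 12.236 × 0.1862 ≈ 2.278 mcg/mL.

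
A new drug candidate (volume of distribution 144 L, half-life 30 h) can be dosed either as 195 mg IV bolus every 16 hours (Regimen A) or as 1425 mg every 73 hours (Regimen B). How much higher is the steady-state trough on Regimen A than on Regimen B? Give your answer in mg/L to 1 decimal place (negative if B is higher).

Regimen A: f = (1/2)^(16/30) ≈ 0.6910; Cmin,ss = (195/144)·f/(1−f) ≈ 3.028 mg/L.
Regimen B: f = (1/2)^(73/30) ≈ 0.1851; Cmin,ss = (1425/144)·f/(1−f) ≈ 2.248 mg/L.
Difference ≈ 3.028 − 2.248 ≈ 0.780 mg/L.

0.8 mg/L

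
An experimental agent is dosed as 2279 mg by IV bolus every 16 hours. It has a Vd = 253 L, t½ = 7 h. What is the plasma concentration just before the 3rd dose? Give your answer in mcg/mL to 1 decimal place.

f = (1/2)^(τ/t½) = (1/2)^(16/7) ≈ 0.2051.
C₀ = D/Vd = 2279/253 ≈ 9.008 mcg/mL.
Before the 3rd dose, 2 doses have been given. Superposition: Cmin = C₀·(f + f²).
≈ 9.008 × (0.2051 + 0.0421) ≈ 9.008 × 0.2472 ≈ 2.227 mcg/mL.

2.2 mcg/mL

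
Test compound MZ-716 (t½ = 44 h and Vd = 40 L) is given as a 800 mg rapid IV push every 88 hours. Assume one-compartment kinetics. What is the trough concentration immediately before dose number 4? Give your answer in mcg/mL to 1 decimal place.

6.6 mcg/mL

f = (1/2)^(τ/t½) = (1/2)^(88/44) ≈ 0.2500.
C₀ = D/Vd = 800/40 ≈ 20.000 mcg/mL.
Before the 4th dose, 3 doses have been given. Superposition: Cmin = C₀·(f + f² + … + f^3).
≈ 20.000 × (0.2500 + 0.0625 + 0.0156) ≈ 20.000 × 0.3281 ≈ 6.562 mcg/mL.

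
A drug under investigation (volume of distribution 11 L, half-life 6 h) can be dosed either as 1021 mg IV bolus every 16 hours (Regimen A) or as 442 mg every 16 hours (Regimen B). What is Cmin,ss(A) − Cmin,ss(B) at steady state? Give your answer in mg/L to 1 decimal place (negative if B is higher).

9.8 mg/L

Regimen A: f = (1/2)^(16/6) ≈ 0.1575; Cmin,ss = (1021/11)·f/(1−f) ≈ 17.352 mg/L.
Regimen B: f = (1/2)^(16/6) ≈ 0.1575; Cmin,ss = (442/11)·f/(1−f) ≈ 7.512 mg/L.
Difference ≈ 17.352 − 7.512 ≈ 9.840 mg/L.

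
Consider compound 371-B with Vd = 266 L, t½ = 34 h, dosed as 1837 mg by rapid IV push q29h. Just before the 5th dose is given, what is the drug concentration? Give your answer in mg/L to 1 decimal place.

7.8 mg/L

f = (1/2)^(τ/t½) = (1/2)^(29/34) ≈ 0.5537.
C₀ = D/Vd = 1837/266 ≈ 6.906 mg/L.
Before the 5th dose, 4 doses have been given. Superposition: Cmin = C₀·(f + f² + … + f^4).
≈ 6.906 × (0.5537 + 0.3066 + 0.1698 + 0.0940) ≈ 6.906 × 1.1241 ≈ 7.763 mg/L.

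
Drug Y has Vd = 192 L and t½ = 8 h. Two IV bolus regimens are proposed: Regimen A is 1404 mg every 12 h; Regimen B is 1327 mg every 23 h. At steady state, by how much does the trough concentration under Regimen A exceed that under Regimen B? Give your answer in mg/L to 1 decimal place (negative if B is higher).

Regimen A: f = (1/2)^(12/8) ≈ 0.3536; Cmin,ss = (1404/192)·f/(1−f) ≈ 4.000 mg/L.
Regimen B: f = (1/2)^(23/8) ≈ 0.1363; Cmin,ss = (1327/192)·f/(1−f) ≈ 1.091 mg/L.
Difference ≈ 4.000 − 1.091 ≈ 2.909 mg/L.

2.9 mg/L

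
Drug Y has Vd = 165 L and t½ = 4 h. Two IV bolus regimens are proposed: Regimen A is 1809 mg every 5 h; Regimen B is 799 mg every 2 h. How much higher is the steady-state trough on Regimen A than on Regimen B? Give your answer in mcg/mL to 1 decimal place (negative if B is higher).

-3.7 mcg/mL

Regimen A: f = (1/2)^(5/4) ≈ 0.4204; Cmin,ss = (1809/165)·f/(1−f) ≈ 7.952 mcg/mL.
Regimen B: f = (1/2)^(2/4) ≈ 0.7071; Cmin,ss = (799/165)·f/(1−f) ≈ 11.690 mcg/mL.
Difference ≈ 7.952 − 11.690 ≈ -3.738 mcg/mL.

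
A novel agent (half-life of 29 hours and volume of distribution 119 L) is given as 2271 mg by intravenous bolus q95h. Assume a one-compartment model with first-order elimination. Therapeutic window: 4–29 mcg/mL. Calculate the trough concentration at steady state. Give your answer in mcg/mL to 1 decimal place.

k = ln2/t½ = ln2/29 ≈ 0.023902 h⁻¹; fraction remaining f = e^(−kτ) = e^(−0.023902×95) ≈ 0.1032.
Accumulation ratio R = 1/(1 − f) ≈ 1/0.8968 ≈ 1.1151.
Each bolus raises the concentration by D/Vd = 2271/119 ≈ 19.084 mcg/mL.
Cmax,ss = C₀/(1 − f) ≈ 19.084/0.8968 ≈ 21.280 mcg/mL.
Steady-state trough Cmin,ss = Cmax,ss·f ≈ 21.280 × 0.1032 ≈ 2.196 mcg/mL.
Trough 2.2 mcg/mL vs MEC 4 mcg/mL: subtherapeutic.

2.2 mcg/mL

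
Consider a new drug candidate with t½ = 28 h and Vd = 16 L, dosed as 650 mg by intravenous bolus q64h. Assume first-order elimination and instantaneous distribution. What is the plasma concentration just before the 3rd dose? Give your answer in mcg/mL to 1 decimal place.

10.0 mcg/mL

f = (1/2)^(τ/t½) = (1/2)^(64/28) ≈ 0.2051.
C₀ = D/Vd = 650/16 ≈ 40.625 mcg/mL.
Before the 3rd dose, 2 doses have been given. Superposition: Cmin = C₀·(f + f²).
≈ 40.625 × (0.2051 + 0.0421) ≈ 40.625 × 0.2472 ≈ 10.043 mcg/mL.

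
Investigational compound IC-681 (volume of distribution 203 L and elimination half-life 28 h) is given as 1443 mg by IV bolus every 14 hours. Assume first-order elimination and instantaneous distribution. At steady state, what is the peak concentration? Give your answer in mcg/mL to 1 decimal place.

24.3 mcg/mL

τ/t½ = 14/28 ≈ 0.5, so fraction remaining f = (1/2)^(14/28) ≈ 0.7071.
At steady state, accumulation factor R = 1/(1 − e^(−kτ)) ≈ 3.4141.
Each bolus raises the concentration by D/Vd = 1443/203 ≈ 7.108 mcg/mL.
Steady-state peak Cmax,ss = C₀·R ≈ 7.108 × 3.4141 ≈ 24.267 mcg/mL.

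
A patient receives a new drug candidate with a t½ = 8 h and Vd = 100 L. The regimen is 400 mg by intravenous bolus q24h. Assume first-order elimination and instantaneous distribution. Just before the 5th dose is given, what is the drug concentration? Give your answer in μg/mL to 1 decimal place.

f = (1/2)^(τ/t½) = (1/2)^(24/8) ≈ 0.1250.
C₀ = D/Vd = 400/100 ≈ 4.000 μg/mL.
Before the 5th dose, 4 doses have been given. Superposition: Cmin = C₀·(f + f² + … + f^4).
≈ 4.000 × (0.1250 + 0.0156 + 0.0020 + 0.0002) ≈ 4.000 × 0.1428 ≈ 0.571 μg/mL.

0.6 μg/mL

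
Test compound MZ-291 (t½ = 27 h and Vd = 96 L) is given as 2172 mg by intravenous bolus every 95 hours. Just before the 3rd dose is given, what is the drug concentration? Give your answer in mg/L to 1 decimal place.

f = (1/2)^(τ/t½) = (1/2)^(95/27) ≈ 0.0873.
C₀ = D/Vd = 2172/96 ≈ 22.625 mg/L.
Before the 3rd dose, 2 doses have been given. Superposition: Cmin = C₀·(f + f²).
≈ 22.625 × (0.0873 + 0.0076) ≈ 22.625 × 0.0949 ≈ 2.147 mg/L.

2.1 mg/L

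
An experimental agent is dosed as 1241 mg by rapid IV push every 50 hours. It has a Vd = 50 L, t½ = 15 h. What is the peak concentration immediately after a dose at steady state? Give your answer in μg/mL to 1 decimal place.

27.6 μg/mL

τ/t½ = 50/15 ≈ 3.3333, so fraction remaining f = (1/2)^(50/15) ≈ 0.0992.
At steady state, accumulation factor R = 1/(1 − e^(−kτ)) ≈ 1.1101.
Each bolus raises the concentration by D/Vd = 1241/50 ≈ 24.820 μg/mL.
Steady-state peak Cmax,ss = C₀·R ≈ 24.820 × 1.1101 ≈ 27.553 μg/mL.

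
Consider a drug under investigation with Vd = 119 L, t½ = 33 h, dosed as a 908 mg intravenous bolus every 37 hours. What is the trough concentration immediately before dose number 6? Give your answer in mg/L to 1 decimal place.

f = (1/2)^(τ/t½) = (1/2)^(37/33) ≈ 0.4597.
C₀ = D/Vd = 908/119 ≈ 7.630 mg/L.
Before the 6th dose, 5 doses have been given. Superposition: Cmin = C₀·(f + f² + … + f^5).
≈ 7.630 × (0.4597 + 0.2113 + 0.0971 + 0.0447 + 0.0205) ≈ 7.630 × 0.8333 ≈ 6.358 mg/L.

6.4 mg/L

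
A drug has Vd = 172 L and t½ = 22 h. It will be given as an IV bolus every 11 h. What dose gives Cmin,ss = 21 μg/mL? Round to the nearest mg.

τ/t½ = 11/22 ≈ 0.5, so f = (1/2)^(11/22) ≈ 0.707107.
Cmin,ss = (D/Vd)·f/(1−f), so D = Cmin,ss·Vd·(1−f)/f.
D = 21 × 172 × (1−f)/f ≈ 21 × 172 × 0.41421 ≈ 1496.13 mg.

1496 mg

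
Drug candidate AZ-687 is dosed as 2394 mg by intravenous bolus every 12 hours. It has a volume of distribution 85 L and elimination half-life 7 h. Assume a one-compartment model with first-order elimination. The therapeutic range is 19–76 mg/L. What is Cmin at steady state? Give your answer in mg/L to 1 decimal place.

τ/t½ = 12/7 ≈ 1.7143, so fraction remaining f = (1/2)^(12/7) ≈ 0.3048.
At steady state, accumulation factor R = 1/(1 − e^(−kτ)) ≈ 1.4384.
Single-dose peak C₀ = D/Vd = 2394/85 ≈ 28.165 mg/L.
Steady-state peak Cmax,ss = C₀·R ≈ 28.165 × 1.4384 ≈ 40.513 mg/L.
Steady-state trough Cmin,ss = Cmax,ss·f ≈ 40.513 × 0.3048 ≈ 12.348 mg/L.
Trough 12.3 mg/L vs MEC 19 mg/L: subtherapeutic.

12.3 mg/L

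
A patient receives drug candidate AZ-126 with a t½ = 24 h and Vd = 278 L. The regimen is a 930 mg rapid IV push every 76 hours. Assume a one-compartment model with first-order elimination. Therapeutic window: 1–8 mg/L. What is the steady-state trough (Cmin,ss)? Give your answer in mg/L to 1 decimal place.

k = ln2/t½ = ln2/24 ≈ 0.028881 h⁻¹; fraction remaining f = e^(−kτ) = e^(−0.028881×76) ≈ 0.1114.
Accumulation ratio R = 1/(1 − f) ≈ 1/0.8886 ≈ 1.1254.
Single-dose peak C₀ = D/Vd = 930/278 ≈ 3.345 mg/L.
Cmax,ss = C₀/(1 − f) ≈ 3.345/0.8886 ≈ 3.764 mg/L.
Steady-state trough Cmin,ss = Cmax,ss·f ≈ 3.764 × 0.1114 ≈ 0.419 mg/L.
Trough 0.4 mg/L vs MEC 1 mg/L: subtherapeutic.

0.4 mg/L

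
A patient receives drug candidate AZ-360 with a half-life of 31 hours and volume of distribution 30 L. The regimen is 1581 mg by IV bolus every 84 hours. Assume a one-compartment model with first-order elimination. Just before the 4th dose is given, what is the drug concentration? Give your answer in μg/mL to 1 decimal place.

9.5 μg/mL

f = (1/2)^(τ/t½) = (1/2)^(84/31) ≈ 0.1529.
C₀ = D/Vd = 1581/30 ≈ 52.700 μg/mL.
Before the 4th dose, 3 doses have been given. Superposition: Cmin = C₀·(f + f² + … + f^3).
≈ 52.700 × (0.1529 + 0.0234 + 0.0036) ≈ 52.700 × 0.1799 ≈ 9.481 μg/mL.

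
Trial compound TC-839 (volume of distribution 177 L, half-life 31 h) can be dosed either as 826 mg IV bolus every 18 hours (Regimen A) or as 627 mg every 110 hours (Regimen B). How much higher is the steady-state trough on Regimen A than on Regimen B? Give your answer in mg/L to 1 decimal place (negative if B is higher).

Regimen A: f = (1/2)^(18/31) ≈ 0.6687; Cmin,ss = (826/177)·f/(1−f) ≈ 9.419 mg/L.
Regimen B: f = (1/2)^(110/31) ≈ 0.0855; Cmin,ss = (627/177)·f/(1−f) ≈ 0.331 mg/L.
Difference ≈ 9.419 − 0.331 ≈ 9.088 mg/L.

9.1 mg/L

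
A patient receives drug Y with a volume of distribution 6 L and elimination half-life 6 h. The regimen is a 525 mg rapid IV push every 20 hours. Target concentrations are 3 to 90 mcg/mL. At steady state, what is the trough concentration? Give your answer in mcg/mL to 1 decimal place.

9.6 mcg/mL

τ/t½ = 20/6 ≈ 3.3333, so fraction remaining f = (1/2)^(20/6) ≈ 0.0992.
At steady state, accumulation factor R = 1/(1 − e^(−kτ)) ≈ 1.1101.
Single-dose peak C₀ = D/Vd = 525/6 ≈ 87.500 mcg/mL.
Steady-state peak Cmax,ss = C₀·R ≈ 87.500 × 1.1101 ≈ 97.134 mcg/mL.
Steady-state trough Cmin,ss = Cmax,ss·f ≈ 97.134 × 0.0992 ≈ 9.636 mcg/mL.
Trough 9.6 mcg/mL vs MEC 3 mcg/mL: adequate.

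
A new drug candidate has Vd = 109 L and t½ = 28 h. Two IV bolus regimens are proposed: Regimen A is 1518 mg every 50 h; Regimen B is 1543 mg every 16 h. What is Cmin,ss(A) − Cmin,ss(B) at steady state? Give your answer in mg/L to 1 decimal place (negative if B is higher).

Regimen A: f = (1/2)^(50/28) ≈ 0.2900; Cmin,ss = (1518/109)·f/(1−f) ≈ 5.688 mg/L.
Regimen B: f = (1/2)^(16/28) ≈ 0.6730; Cmin,ss = (1543/109)·f/(1−f) ≈ 29.134 mg/L.
Difference ≈ 5.688 − 29.134 ≈ -23.446 mg/L.

-23.4 mg/L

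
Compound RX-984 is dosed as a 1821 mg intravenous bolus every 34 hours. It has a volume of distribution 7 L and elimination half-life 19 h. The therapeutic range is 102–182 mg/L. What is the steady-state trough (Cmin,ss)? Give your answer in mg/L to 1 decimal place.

Over one 34-h interval, 34/19 ≈ 1.7895 half-lives elapse, leaving f ≈ 0.2893 of each dose.
Each bolus raises the concentration by D/Vd = 1821/7 ≈ 260.143 mg/L.
Steady-state trough Cmin,ss = C₀·f/(1−f) ≈ 260.143 × 0.2893/0.7107 ≈ 105.895 mg/L.
Trough 105.9 mg/L vs MEC 102 mg/L: adequate.

105.9 mg/L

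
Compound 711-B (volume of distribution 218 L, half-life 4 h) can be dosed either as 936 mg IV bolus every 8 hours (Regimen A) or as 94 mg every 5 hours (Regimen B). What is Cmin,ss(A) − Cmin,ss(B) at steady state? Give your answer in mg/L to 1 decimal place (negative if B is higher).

Regimen A: f = (1/2)^(8/4) ≈ 0.2500; Cmin,ss = (936/218)·f/(1−f) ≈ 1.431 mg/L.
Regimen B: f = (1/2)^(5/4) ≈ 0.4204; Cmin,ss = (94/218)·f/(1−f) ≈ 0.313 mg/L.
Difference ≈ 1.431 − 0.313 ≈ 1.118 mg/L.

1.1 mg/L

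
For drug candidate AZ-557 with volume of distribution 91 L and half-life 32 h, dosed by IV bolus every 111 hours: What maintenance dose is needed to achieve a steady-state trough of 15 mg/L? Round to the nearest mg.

τ/t½ = 111/32 ≈ 3.4688, so f = (1/2)^(111/32) ≈ 0.090324.
Cmin,ss = (D/Vd)·f/(1−f), so D = Cmin,ss·Vd·(1−f)/f.
D = 15 × 91 × (1−f)/f ≈ 15 × 91 × 10.07125 ≈ 13747.26 mg.

13747 mg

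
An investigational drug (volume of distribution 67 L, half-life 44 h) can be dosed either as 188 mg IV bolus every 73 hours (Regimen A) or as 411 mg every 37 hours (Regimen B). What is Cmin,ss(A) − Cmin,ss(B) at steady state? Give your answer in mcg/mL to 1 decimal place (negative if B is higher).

-6.5 mcg/mL

Regimen A: f = (1/2)^(73/44) ≈ 0.3166; Cmin,ss = (188/67)·f/(1−f) ≈ 1.300 mcg/mL.
Regimen B: f = (1/2)^(37/44) ≈ 0.5583; Cmin,ss = (411/67)·f/(1−f) ≈ 7.754 mcg/mL.
Difference ≈ 1.300 − 7.754 ≈ -6.454 mcg/mL.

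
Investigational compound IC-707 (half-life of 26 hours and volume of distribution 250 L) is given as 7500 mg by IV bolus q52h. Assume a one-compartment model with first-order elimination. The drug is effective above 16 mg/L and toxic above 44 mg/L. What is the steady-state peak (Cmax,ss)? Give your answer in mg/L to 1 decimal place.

τ = 52 h = 2 half-lives, so f = (1/2)^2 = 0.25.
Accumulation ratio R = 1/(1 − f) = 1/0.75 = 4/3.
Single-dose peak C₀ = D/Vd = 7500/250 = 30 mg/L.
Steady-state peak Cmax,ss = C₀·R = 30 × 4/3 ≈ 40.000 mg/L.
Peak 40.0 mg/L vs MTC 44 mg/L: below toxic threshold.

40.0 mg/L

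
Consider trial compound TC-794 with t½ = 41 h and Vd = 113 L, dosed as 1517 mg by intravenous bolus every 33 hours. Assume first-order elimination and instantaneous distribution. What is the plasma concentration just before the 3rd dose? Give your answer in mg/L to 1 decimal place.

12.1 mg/L

f = (1/2)^(τ/t½) = (1/2)^(33/41) ≈ 0.5724.
C₀ = D/Vd = 1517/113 ≈ 13.425 mg/L.
Before the 3rd dose, 2 doses have been given. Superposition: Cmin = C₀·(f + f²).
≈ 13.425 × (0.5724 + 0.3276) ≈ 13.425 × 0.9000 ≈ 12.083 mg/L.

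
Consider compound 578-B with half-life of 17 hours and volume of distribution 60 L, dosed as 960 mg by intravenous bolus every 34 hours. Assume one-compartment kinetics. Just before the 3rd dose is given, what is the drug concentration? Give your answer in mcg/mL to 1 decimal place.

5.0 mcg/mL

f = (1/2)^(τ/t½) = (1/2)^(34/17) ≈ 0.2500.
C₀ = D/Vd = 960/60 ≈ 16.000 mcg/mL.
Before the 3rd dose, 2 doses have been given. Superposition: Cmin = C₀·(f + f²).
≈ 16.000 × (0.2500 + 0.0625) ≈ 16.000 × 0.3125 ≈ 5.000 mcg/mL.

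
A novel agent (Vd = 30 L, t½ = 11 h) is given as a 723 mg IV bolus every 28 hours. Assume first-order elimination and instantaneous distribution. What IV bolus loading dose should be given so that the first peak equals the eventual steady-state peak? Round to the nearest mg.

f = (1/2)^(28/11) ≈ 0.171294; accumulation ratio R = 1/(1−f) ≈ 1.20670.
Loading dose to hit Cmax,ss on first dose: D_load = D_maint·R ≈ 723 × 1.20670 ≈ 872.44 mg.

872 mg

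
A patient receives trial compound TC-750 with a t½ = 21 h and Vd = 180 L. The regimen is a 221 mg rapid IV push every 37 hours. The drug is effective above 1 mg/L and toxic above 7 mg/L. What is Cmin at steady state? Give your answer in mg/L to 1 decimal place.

Over one 37-h interval, 37/21 ≈ 1.7619 half-lives elapse, leaving f ≈ 0.2949 of each dose.
Single-dose peak C₀ = D/Vd = 221/180 ≈ 1.228 mg/L.
Steady-state trough Cmin,ss = C₀·f/(1−f) ≈ 1.228 × 0.2949/0.7051 ≈ 0.514 mg/L.
Trough 0.5 mg/L vs MEC 1 mg/L: subtherapeutic.

0.5 mg/L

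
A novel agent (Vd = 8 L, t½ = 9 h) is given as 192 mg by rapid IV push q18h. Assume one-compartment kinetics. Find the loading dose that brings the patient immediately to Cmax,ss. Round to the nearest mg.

f = (1/2)^(18/9) ≈ 0.250000; accumulation ratio R = 1/(1−f) ≈ 1.33333.
Loading dose to hit Cmax,ss on first dose: D_load = D_maint·R ≈ 192 × 1.33333 ≈ 256.00 mg.

256 mg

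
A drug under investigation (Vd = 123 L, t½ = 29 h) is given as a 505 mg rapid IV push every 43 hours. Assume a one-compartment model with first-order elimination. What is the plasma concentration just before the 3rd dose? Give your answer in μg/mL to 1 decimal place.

f = (1/2)^(τ/t½) = (1/2)^(43/29) ≈ 0.3578.
C₀ = D/Vd = 505/123 ≈ 4.106 μg/mL.
Before the 3rd dose, 2 doses have been given. Superposition: Cmin = C₀·(f + f²).
≈ 4.106 × (0.3578 + 0.1280) ≈ 4.106 × 0.4858 ≈ 1.995 μg/mL.

2.0 μg/mL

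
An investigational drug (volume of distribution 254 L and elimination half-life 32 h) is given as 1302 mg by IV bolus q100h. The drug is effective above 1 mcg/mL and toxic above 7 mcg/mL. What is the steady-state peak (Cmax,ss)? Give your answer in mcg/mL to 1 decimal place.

5.8 mcg/mL

k = ln2/t½ = ln2/32 ≈ 0.021661 h⁻¹; fraction remaining f = e^(−kτ) = e^(−0.021661×100) ≈ 0.1146.
Accumulation ratio R = 1/(1 − f) ≈ 1/0.8854 ≈ 1.1294.
Single-dose peak C₀ = D/Vd = 1302/254 ≈ 5.126 mcg/mL.
Steady-state peak Cmax,ss = C₀·R ≈ 5.126 × 1.1294 ≈ 5.789 mcg/mL.
Peak 5.8 mcg/mL vs MTC 7 mcg/mL: below toxic threshold.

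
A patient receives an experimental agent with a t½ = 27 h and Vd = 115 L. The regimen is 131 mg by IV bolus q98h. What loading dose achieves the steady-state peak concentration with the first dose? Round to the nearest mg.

f = (1/2)^(98/27) ≈ 0.080793; accumulation ratio R = 1/(1−f) ≈ 1.08789.
Loading dose to hit Cmax,ss on first dose: D_load = D_maint·R ≈ 131 × 1.08789 ≈ 142.51 mg.

143 mg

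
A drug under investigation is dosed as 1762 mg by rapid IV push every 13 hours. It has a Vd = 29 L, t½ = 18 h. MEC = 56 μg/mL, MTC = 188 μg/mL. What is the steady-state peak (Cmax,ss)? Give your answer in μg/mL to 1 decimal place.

154.3 μg/mL

Over one 13-h interval, 13/18 ≈ 0.72222 half-lives elapse, leaving f ≈ 0.6062 of each dose.
At steady state, accumulation factor R = 1/(1 − e^(−kτ)) ≈ 2.5394.
Each bolus raises the concentration by D/Vd = 1762/29 ≈ 60.759 μg/mL.
Cmax,ss = C₀/(1 − f) ≈ 60.759/0.3938 ≈ 154.289 μg/mL.
Peak 154.3 μg/mL vs MTC 188 μg/mL: below toxic threshold.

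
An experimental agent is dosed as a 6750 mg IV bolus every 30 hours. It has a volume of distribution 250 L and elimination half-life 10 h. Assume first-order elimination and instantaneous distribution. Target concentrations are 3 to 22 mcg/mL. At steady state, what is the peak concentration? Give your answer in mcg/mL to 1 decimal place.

The dosing interval is 3 half-lives, so f = 2^(−3) = 0.125.
At steady state, R = 1/(1 − 0.125) = 8/7.
Single-dose peak C₀ = D/Vd = 6750/250 = 27 mcg/mL.
Steady-state peak Cmax,ss = C₀·R = 27 × 8/7 ≈ 30.857 mcg/mL.
Peak 30.9 mcg/mL vs MTC 22 mcg/mL: exceeds toxic threshold.

30.9 mcg/mL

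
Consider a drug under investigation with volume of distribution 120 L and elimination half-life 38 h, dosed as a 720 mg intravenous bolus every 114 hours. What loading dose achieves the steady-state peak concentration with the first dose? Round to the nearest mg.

823 mg

f = (1/2)^(114/38) ≈ 0.125000; accumulation ratio R = 1/(1−f) ≈ 1.14286.
Loading dose to hit Cmax,ss on first dose: D_load = D_maint·R ≈ 720 × 1.14286 ≈ 822.86 mg.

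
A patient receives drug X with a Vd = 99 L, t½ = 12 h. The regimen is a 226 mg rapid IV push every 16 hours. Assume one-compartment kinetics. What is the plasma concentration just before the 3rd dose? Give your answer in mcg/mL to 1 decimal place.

1.3 mcg/mL

f = (1/2)^(τ/t½) = (1/2)^(16/12) ≈ 0.3969.
C₀ = D/Vd = 226/99 ≈ 2.283 mcg/mL.
Before the 3rd dose, 2 doses have been given. Superposition: Cmin = C₀·(f + f²).
≈ 2.283 × (0.3969 + 0.1575) ≈ 2.283 × 0.5544 ≈ 1.266 mcg/mL.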